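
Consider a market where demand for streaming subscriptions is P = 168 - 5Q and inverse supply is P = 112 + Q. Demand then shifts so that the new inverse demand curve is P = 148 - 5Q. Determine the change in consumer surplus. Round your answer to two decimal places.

Initial equilibrium: Q_0 = 9.3333, P_0 = 121.3333; CS_0 = (1/2)(9.3333)(46.6667) = 217.7778, PS_0 = (1/2)(9.3333)(9.3333) = 43.5556.
New equilibrium: 148 - 5Q = 112 + Q gives Q_1 = 6, P_1 = 118; CS_1 = 90, PS_1 = 18.
Change in consumer surplus = 90 - 217.7778 = -127.7778.

-127.78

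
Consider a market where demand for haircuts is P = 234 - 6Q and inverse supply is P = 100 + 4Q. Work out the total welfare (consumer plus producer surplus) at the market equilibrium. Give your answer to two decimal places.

897.80

Equilibrium: 234 - 6Q = 100 + 4Q, so Q* = 13.4 and P* = 153.6.
CS = (1/2)(13.4)(80.4) = 538.68 and PS = (1/2)(13.4)(53.6) = 359.12, so total surplus = 897.8.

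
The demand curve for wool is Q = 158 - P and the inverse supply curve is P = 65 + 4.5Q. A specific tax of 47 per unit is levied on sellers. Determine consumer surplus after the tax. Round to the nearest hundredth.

34.98

Rewriting demand in inverse form: P = 158 - Q.
Pre-tax equilibrium: 158 - Q = 65 + 4.5Q gives Q* = 16.9091, P* = 141.0909.
With the tax, sellers need 47 more per unit: 158 - Q = 65 + 4.5Q + 47, so Q_t = 8.3636. Buyers pay P_b = 149.6364; sellers receive P_s = P_b - 47 = 102.6364.
CS = (1/2)(Q_t)(158 - P_b) = (1/2)(8.3636)(8.3636) = 34.9752.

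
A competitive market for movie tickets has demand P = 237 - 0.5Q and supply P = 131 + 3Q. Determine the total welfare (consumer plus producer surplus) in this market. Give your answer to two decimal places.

1605.14

Equilibrium: 237 - 0.5Q = 131 + 3Q, so Q* = 30.2857 and P* = 221.8571.
CS = (1/2)(30.2857)(15.1429) = 229.3061 and PS = (1/2)(30.2857)(90.8571) = 1375.8367, so total surplus = 1605.1429.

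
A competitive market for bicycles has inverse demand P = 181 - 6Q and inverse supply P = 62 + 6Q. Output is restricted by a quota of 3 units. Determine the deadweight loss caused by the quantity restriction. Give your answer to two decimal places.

287.04

Unrestricted equilibrium: Q* = (181 - 62)/(6 + 6) = 9.9167.
At Q = 3 the demand price is 181 - 6(3) = 163 and the supply price is 62 + 6(3) = 80.
Deadweight loss is the triangle between the curves from 3 to 9.9167: (1/2)(163 - 80)(9.9167 - 3) = 287.0417.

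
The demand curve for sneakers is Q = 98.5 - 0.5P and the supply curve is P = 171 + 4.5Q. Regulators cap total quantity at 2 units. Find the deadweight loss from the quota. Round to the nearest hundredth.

Rewriting demand in inverse form: P = 197 - 2Q.
Unrestricted equilibrium: Q* = (197 - 171)/(2 + 4.5) = 4.
At Q = 2 the demand price is 197 - 2(2) = 193 and the supply price is 171 + 4.5(2) = 180.
Deadweight loss is the triangle between the curves from 2 to 4: (1/2)(193 - 180)(4 - 2) = 13.

13.00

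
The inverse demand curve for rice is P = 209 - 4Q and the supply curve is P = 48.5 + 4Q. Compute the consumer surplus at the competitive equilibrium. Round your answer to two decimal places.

805.01

Equilibrium: 209 - 4Q = 48.5 + 4Q, so Q* = 20.0625 and P* = 128.75.
CS is the area between the demand curve and P* from 0 to Q*: (1/2)(20.0625)(80.25) = 805.0078.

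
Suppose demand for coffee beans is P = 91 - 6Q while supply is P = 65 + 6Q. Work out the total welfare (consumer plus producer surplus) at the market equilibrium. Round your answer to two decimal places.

Set 91 - 6Q = 65 + 6Q, which gives 26 = 12Q, so Q* = 2.1667 and P* = 91 - 6(2.1667) = 78.
Total surplus is the full triangle between the curves from 0 to Q*: (1/2)(2.1667)(91 - 65) = 28.1667.

28.17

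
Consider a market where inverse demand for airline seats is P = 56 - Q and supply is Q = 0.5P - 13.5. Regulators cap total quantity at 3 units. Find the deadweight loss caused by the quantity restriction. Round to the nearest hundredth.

Rewriting supply in inverse form: P = 27 + 2Q.
Without the quota, 56 - Q = 27 + 2Q gives Q* = 9.6667.
At Q = 3 the demand price is 56 - (3) = 53 and the supply price is 27 + 2(3) = 33.
Deadweight loss is the triangle between the curves from 3 to 9.6667: (1/2)(53 - 33)(9.6667 - 3) = 66.6667.

66.67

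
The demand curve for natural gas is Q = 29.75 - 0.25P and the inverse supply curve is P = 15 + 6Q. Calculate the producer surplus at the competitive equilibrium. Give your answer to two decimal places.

Rewriting demand in inverse form: P = 119 - 4Q.
Setting demand equal to supply, 104 = 10Q, so Q* = 10.4 and P* = 77.4.
The supply curve's price intercept is 15, so PS = (1/2)(Q*)(P* - 15) = (1/2)(10.4)(62.4) = 324.48.

324.48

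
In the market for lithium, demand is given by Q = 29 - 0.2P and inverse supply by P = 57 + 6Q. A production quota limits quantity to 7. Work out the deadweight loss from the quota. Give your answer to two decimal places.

Rewriting demand in inverse form: P = 145 - 5Q.
Without the quota, 145 - 5Q = 57 + 6Q gives Q* = 8.
At Q = 7 the demand price is 145 - 5(7) = 110 and the supply price is 57 + 6(7) = 99.
Deadweight loss is the triangle between the curves from 7 to 8: (1/2)(110 - 99)(8 - 7) = 5.5.

5.50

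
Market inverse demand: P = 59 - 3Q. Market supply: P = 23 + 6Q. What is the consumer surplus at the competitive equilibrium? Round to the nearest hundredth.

24.00

Setting demand equal to supply, 36 = 9Q, so Q* = 4 and P* = 47.
Consumer surplus is the triangle under demand above P*: (1/2)(4)(59 - 47) = (1/2)(4)(12) = 24.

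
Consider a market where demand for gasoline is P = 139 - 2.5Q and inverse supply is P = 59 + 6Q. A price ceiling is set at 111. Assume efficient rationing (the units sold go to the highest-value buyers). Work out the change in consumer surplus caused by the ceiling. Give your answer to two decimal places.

38.05

Free-market equilibrium: 139 - 2.5Q = 59 + 6Q gives Q* = 9.4118, P* = 115.4706.
At the ceiling price 111, quantity supplied is (111 - 59)/6 = 8.6667; supply is the short side, so Q = 8.6667 trades at P = 111.
CS goes from (1/2)(9.4118)(23.5294) = 110.7266 to 148.7778 (computed as (139 - 111)(8.6667) - (1/2)(2.5)(8.6667)^2), a change of 38.0511.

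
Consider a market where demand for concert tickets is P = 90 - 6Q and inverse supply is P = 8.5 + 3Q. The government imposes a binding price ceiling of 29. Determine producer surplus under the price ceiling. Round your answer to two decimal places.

70.04

Without the control, 90 - 6Q = 8.5 + 3Q so Q* = 9.0556 and P* = 35.6667.
At P = 29, sellers supply (29 - 8.5)/3 = 6.8333 while buyers want more, so the quantity traded is 6.8333 at price 29.
PS is the triangle above supply below 29: (1/2)(6.8333)(29 - 8.5) = 70.0417.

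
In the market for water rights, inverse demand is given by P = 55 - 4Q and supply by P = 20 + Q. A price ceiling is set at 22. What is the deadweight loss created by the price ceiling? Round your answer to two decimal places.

Without the control, 55 - 4Q = 20 + Q so Q* = 7 and P* = 27.
At the ceiling price 22, quantity supplied is (22 - 20)/1 = 2; supply is the short side, so Q = 2 trades at P = 22.
At Q = 2 the demand price is 47 and the supply price is 22. Deadweight loss is the triangle between the curves from 2 to 7: (1/2)(47 - 22)(7 - 2) = 62.5.

62.50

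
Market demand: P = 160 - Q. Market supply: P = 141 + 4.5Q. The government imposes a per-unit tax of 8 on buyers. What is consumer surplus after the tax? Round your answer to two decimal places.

Without the tax, 160 - Q = 141 + 4.5Q so Q* = 3.4545 and P* = 156.5455.
A tax on buyers shifts demand down by 8: (160 - 8) - Q = 141 + 4.5Q, so Q_t = 2. Buyers pay P_b = 158; sellers receive P_s = P_b - 8 = 150.
Consumer surplus is the triangle under demand above P_b: (1/2)(2)(160 - 158) = 2.

2.00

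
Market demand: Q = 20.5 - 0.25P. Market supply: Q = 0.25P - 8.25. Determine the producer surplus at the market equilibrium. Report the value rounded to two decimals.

75.03

Rewriting demand in inverse form: P = 82 - 4Q.
Rewriting supply in inverse form: P = 33 + 4Q.
Setting demand equal to supply, 49 = 8Q, so Q* = 6.125 and P* = 57.5.
PS is the area between P* and the supply curve from 0 to Q*: (1/2)(6.125)(24.5) = 75.0312.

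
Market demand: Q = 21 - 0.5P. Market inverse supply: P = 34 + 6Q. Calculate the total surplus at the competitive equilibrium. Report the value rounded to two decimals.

4.00

Rewriting demand in inverse form: P = 42 - 2Q.
Setting demand equal to supply, 8 = 8Q, so Q* = 1 and P* = 40.
Total surplus is the full triangle between the curves from 0 to Q*: (1/2)(1)(42 - 34) = 4.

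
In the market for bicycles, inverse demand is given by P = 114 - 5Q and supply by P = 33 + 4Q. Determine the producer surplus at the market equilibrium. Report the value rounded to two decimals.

Equilibrium: 114 - 5Q = 33 + 4Q, so Q* = 9 and P* = 69.
The supply curve's price intercept is 33, so PS = (1/2)(Q*)(P* - 33) = (1/2)(9)(36) = 162.

162.00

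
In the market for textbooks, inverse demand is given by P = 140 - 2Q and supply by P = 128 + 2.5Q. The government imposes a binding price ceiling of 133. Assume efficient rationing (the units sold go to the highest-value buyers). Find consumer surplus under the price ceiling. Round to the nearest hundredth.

Free-market equilibrium: 140 - 2Q = 128 + 2.5Q gives Q* = 2.6667, P* = 134.6667.
At P = 133, sellers supply (133 - 128)/2.5 = 2 while buyers want more, so the quantity traded is 2 at price 133.
The demand price at Q = 2 is 136. CS is the trapezoid between demand and 133 over [0, 2]: (1/2)[(140 - 133) + (136 - 133)](2) = 10.

10.00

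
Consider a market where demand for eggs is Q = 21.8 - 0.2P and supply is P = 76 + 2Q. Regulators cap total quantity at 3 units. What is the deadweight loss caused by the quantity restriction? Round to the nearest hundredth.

10.29

Rewriting demand in inverse form: P = 109 - 5Q.
Unrestricted equilibrium: Q* = (109 - 76)/(5 + 2) = 4.7143.
At Q = 3 the demand price is 109 - 5(3) = 94 and the supply price is 76 + 2(3) = 82.
DWL = (1/2)(gap between curves at 3) x (Q* - 3) = (1/2)(12)(1.7143) = 10.2857.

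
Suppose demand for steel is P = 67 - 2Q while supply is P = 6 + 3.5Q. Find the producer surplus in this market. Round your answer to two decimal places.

215.26

Set 67 - 2Q = 6 + 3.5Q, which gives 61 = 5.5Q, so Q* = 11.0909 and P* = 67 - 2(11.0909) = 44.8182.
The supply curve's price intercept is 6, so PS = (1/2)(Q*)(P* - 6) = (1/2)(11.0909)(38.8182) = 215.2645.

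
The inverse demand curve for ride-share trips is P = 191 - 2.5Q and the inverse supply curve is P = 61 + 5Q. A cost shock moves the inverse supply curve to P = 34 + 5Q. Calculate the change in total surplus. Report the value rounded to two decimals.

516.60

Initial equilibrium: Q_0 = 17.3333, P_0 = 147.6667; CS_0 = (1/2)(17.3333)(43.3333) = 375.5556, PS_0 = (1/2)(17.3333)(86.6667) = 751.1111.
New equilibrium: 191 - 2.5Q = 34 + 5Q gives Q_1 = 20.9333, P_1 = 138.6667; CS_1 = 547.7556, PS_1 = 1095.5111.
Change in total surplus = (547.7556 + 1095.5111) - (375.5556 + 751.1111) = 516.6.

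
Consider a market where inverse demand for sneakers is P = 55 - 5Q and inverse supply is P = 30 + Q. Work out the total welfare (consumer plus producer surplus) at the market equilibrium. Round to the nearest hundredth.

Equilibrium: 55 - 5Q = 30 + Q, so Q* = 4.1667 and P* = 34.1667.
CS = (1/2)(4.1667)(20.8333) = 43.4028 and PS = (1/2)(4.1667)(4.1667) = 8.6806, so total surplus = 52.0833.

52.08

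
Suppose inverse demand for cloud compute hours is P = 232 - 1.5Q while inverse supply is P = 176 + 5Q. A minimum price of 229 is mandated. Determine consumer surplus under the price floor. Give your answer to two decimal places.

Without the control, 232 - 1.5Q = 176 + 5Q so Q* = 8.6154 and P* = 219.0769.
At the floor price 229, quantity demanded is (232 - 229)/1.5 = 2; demand is the short side, so Q = 2 trades at P = 229.
CS is the triangle under demand above 229: (1/2)(2)(232 - 229) = 3.

3.00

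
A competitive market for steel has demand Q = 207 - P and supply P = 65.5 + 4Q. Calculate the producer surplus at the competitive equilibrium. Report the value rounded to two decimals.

Rewriting demand in inverse form: P = 207 - Q.
Set 207 - Q = 65.5 + 4Q, which gives 141.5 = 5Q, so Q* = 28.3 and P* = 207 - (28.3) = 178.7.
PS is the area between P* and the supply curve from 0 to Q*: (1/2)(28.3)(113.2) = 1601.78.

1601.78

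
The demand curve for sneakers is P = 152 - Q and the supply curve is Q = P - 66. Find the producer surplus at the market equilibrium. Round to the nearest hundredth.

924.50

Rewriting supply in inverse form: P = 66 + Q.
Set 152 - Q = 66 + Q, which gives 86 = 2Q, so Q* = 43 and P* = 152 - (43) = 109.
Producer surplus is the triangle above supply below P*: (1/2)(43)(109 - 66) = (1/2)(43)(43) = 924.5.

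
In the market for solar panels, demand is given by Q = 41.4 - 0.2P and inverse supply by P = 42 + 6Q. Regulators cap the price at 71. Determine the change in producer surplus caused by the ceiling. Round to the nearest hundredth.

-604.92

Rewriting demand in inverse form: P = 207 - 5Q.
Without the control, 207 - 5Q = 42 + 6Q so Q* = 15 and P* = 132.
At the ceiling price 71, quantity supplied is (71 - 42)/6 = 4.8333; supply is the short side, so Q = 4.8333 trades at P = 71.
PS goes from (1/2)(15)(90) = 675 to 70.0833 (computed as (71 - 42)(4.8333) - (1/2)(6)(4.8333)^2), a change of -604.9167.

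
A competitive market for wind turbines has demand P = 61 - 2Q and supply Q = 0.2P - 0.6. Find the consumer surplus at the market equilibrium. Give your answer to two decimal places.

Rewriting supply in inverse form: P = 3 + 5Q.
Equilibrium: 61 - 2Q = 3 + 5Q, so Q* = 8.2857 and P* = 44.4286.
CS is the area between the demand curve and P* from 0 to Q*: (1/2)(8.2857)(16.5714) = 68.6531.

68.65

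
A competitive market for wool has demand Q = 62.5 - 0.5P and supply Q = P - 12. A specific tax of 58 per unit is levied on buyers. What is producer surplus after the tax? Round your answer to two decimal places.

168.06

Rewriting demand in inverse form: P = 125 - 2Q.
Rewriting supply in inverse form: P = 12 + Q.
Pre-tax equilibrium: 125 - 2Q = 12 + Q gives Q* = 37.6667, P* = 49.6667.
With the tax, buyers' net willingness to pay falls by 58: (125 - 58) - 2Q = 12 + Q, so Q_t = 18.3333. Buyers pay P_b = 88.3333; sellers receive P_s = P_b - 58 = 30.3333.
PS = (1/2)(Q_t)(P_s - 12) = (1/2)(18.3333)(18.3333) = 168.0556.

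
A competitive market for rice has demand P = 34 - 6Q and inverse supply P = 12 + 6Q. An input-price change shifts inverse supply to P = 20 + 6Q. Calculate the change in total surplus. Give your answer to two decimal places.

-12.00

Initial equilibrium: Q_0 = 1.8333, P_0 = 23; CS_0 = (1/2)(1.8333)(11) = 10.0833, PS_0 = (1/2)(1.8333)(11) = 10.0833.
New equilibrium: 34 - 6Q = 20 + 6Q gives Q_1 = 1.1667, P_1 = 27; CS_1 = 4.0833, PS_1 = 4.0833.
Change in total surplus = (4.0833 + 4.0833) - (10.0833 + 10.0833) = -12.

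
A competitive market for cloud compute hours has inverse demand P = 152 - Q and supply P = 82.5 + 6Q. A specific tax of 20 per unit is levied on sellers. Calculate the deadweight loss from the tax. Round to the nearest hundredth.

28.57

Without the tax, 152 - Q = 82.5 + 6Q so Q* = 9.9286 and P* = 142.0714.
With the tax, sellers need 20 more per unit: 152 - Q = 82.5 + 6Q + 20, so Q_t = 7.0714. Buyers pay P_b = 144.9286; sellers receive P_s = P_b - 20 = 124.9286.
The welfare triangle lost has base Q* - Q_t = 2.8571 and height t = 20, so DWL = (1/2)(2.8571)(20) = 28.5714.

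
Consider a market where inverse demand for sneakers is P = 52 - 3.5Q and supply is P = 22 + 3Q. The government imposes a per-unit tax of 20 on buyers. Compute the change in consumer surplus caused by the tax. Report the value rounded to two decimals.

Pre-tax equilibrium: 52 - 3.5Q = 22 + 3Q gives Q* = 4.6154, P* = 35.8462.
With the tax, buyers' net willingness to pay falls by 20: (52 - 20) - 3.5Q = 22 + 3Q, so Q_t = 1.5385. Buyers pay P_b = 46.6154; sellers receive P_s = P_b - 20 = 26.6154.
Consumers lose the trapezoid between P* and P_b out to Q_t plus the triangle from Q_t to Q*: change in CS = 4.142 - 37.2781 = -33.1361.

-33.14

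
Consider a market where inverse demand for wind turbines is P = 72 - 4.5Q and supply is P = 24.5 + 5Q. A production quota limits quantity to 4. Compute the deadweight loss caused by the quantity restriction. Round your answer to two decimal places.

4.75

Unrestricted equilibrium: Q* = (72 - 24.5)/(4.5 + 5) = 5.
At Q = 4 the demand price is 72 - 4.5(4) = 54 and the supply price is 24.5 + 5(4) = 44.5.
DWL = (1/2)(gap between curves at 4) x (Q* - 4) = (1/2)(9.5)(1) = 4.75.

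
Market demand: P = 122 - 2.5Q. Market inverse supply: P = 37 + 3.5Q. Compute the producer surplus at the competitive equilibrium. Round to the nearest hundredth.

351.22

Set 122 - 2.5Q = 37 + 3.5Q, which gives 85 = 6Q, so Q* = 14.1667 and P* = 122 - 2.5(14.1667) = 86.5833.
Producer surplus is the triangle above supply below P*: (1/2)(14.1667)(86.5833 - 37) = (1/2)(14.1667)(49.5833) = 351.2153.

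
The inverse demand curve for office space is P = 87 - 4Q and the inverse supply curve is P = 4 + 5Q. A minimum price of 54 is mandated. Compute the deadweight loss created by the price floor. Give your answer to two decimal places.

4.25

Free-market equilibrium: 87 - 4Q = 4 + 5Q gives Q* = 9.2222, P* = 50.1111.
At the floor price 54, quantity demanded is (87 - 54)/4 = 8.25; demand is the short side, so Q = 8.25 trades at P = 54.
The lost-trades triangle has base Q* - 8.25 = 0.9722 and height equal to the gap between the curves at Q = 8.25, which is 54 - 45.25 = 8.75. DWL = (1/2)(0.9722)(8.75) = 4.2535.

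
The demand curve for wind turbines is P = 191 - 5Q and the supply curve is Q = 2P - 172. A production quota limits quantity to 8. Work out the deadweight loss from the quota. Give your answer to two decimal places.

Rewriting supply in inverse form: P = 86 + 0.5Q.
Without the quota, 191 - 5Q = 86 + 0.5Q gives Q* = 19.0909.
At Q = 8 the demand price is 191 - 5(8) = 151 and the supply price is 86 + 0.5(8) = 90.
Deadweight loss is the triangle between the curves from 8 to 19.0909: (1/2)(151 - 90)(19.0909 - 8) = 338.2727.

338.27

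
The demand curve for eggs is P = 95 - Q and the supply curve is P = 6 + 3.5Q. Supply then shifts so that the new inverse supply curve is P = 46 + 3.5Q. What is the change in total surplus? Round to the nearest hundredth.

-613.33

Initial equilibrium: Q_0 = 19.7778, P_0 = 75.2222; CS_0 = (1/2)(19.7778)(19.7778) = 195.5802, PS_0 = (1/2)(19.7778)(69.2222) = 684.5309.
New equilibrium: 95 - Q = 46 + 3.5Q gives Q_1 = 10.8889, P_1 = 84.1111; CS_1 = 59.284, PS_1 = 207.4938.
Change in total surplus = (59.284 + 207.4938) - (195.5802 + 684.5309) = -613.3333.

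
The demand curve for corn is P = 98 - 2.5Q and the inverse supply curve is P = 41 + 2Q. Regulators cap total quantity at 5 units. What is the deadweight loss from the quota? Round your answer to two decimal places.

Without the quota, 98 - 2.5Q = 41 + 2Q gives Q* = 12.6667.
At Q = 5 the demand price is 98 - 2.5(5) = 85.5 and the supply price is 41 + 2(5) = 51.
Deadweight loss is the triangle between the curves from 5 to 12.6667: (1/2)(85.5 - 51)(12.6667 - 5) = 132.25.

132.25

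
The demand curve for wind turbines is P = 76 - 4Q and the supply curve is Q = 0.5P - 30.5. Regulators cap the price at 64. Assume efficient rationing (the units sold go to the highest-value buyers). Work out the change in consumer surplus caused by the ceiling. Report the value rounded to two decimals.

1.00

Rewriting supply in inverse form: P = 61 + 2Q.
Without the control, 76 - 4Q = 61 + 2Q so Q* = 2.5 and P* = 66.
At the ceiling price 64, quantity supplied is (64 - 61)/2 = 1.5; supply is the short side, so Q = 1.5 trades at P = 64.
CS goes from (1/2)(2.5)(10) = 12.5 to 13.5 (computed as (76 - 64)(1.5) - (1/2)(4)(1.5)^2), a change of 1.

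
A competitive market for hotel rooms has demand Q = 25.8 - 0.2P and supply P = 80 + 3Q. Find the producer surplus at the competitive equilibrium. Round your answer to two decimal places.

Rewriting demand in inverse form: P = 129 - 5Q.
Set 129 - 5Q = 80 + 3Q, which gives 49 = 8Q, so Q* = 6.125 and P* = 129 - 5(6.125) = 98.375.
The supply curve's price intercept is 80, so PS = (1/2)(Q*)(P* - 80) = (1/2)(6.125)(18.375) = 56.2734.

56.27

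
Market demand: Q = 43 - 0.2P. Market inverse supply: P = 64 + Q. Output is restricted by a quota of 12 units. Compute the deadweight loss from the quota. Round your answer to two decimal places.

520.08

Rewriting demand in inverse form: P = 215 - 5Q.
Without the quota, 215 - 5Q = 64 + Q gives Q* = 25.1667.
At Q = 12 the demand price is 215 - 5(12) = 155 and the supply price is 64 + (12) = 76.
DWL = (1/2)(gap between curves at 12) x (Q* - 12) = (1/2)(79)(13.1667) = 520.0833.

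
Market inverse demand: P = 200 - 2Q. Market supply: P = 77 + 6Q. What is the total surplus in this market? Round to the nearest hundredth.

945.56

Set 200 - 2Q = 77 + 6Q, which gives 123 = 8Q, so Q* = 15.375 and P* = 200 - 2(15.375) = 169.25.
Total surplus is the full triangle between the curves from 0 to Q*: (1/2)(15.375)(200 - 77) = 945.5625.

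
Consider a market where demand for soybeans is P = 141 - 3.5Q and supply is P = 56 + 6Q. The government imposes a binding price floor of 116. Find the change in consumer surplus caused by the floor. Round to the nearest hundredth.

Free-market equilibrium: 141 - 3.5Q = 56 + 6Q gives Q* = 8.9474, P* = 109.6842.
At the floor price 116, quantity demanded is (141 - 116)/3.5 = 7.1429; demand is the short side, so Q = 7.1429 trades at P = 116.
CS goes from (1/2)(8.9474)(31.3158) = 140.097 to 89.2857 (computed as (141 - 116)(7.1429) - (1/2)(3.5)(7.1429)^2), a change of -50.8112.

-50.81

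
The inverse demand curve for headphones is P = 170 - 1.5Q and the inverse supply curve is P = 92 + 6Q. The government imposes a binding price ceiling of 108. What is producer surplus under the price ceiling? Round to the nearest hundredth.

Free-market equilibrium: 170 - 1.5Q = 92 + 6Q gives Q* = 10.4, P* = 154.4.
At the ceiling price 108, quantity supplied is (108 - 92)/6 = 2.6667; supply is the short side, so Q = 2.6667 trades at P = 108.
PS is the triangle above supply below 108: (1/2)(2.6667)(108 - 92) = 21.3333.

21.33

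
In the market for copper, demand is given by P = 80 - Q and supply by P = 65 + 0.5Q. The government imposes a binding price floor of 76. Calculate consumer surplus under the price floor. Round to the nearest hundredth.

Without the control, 80 - Q = 65 + 0.5Q so Q* = 10 and P* = 70.
At P = 76, buyers demand (80 - 76)/1 = 4 while sellers would supply more, so the quantity traded is 4 at price 76.
CS is the triangle under demand above 76: (1/2)(4)(80 - 76) = 8.

8.00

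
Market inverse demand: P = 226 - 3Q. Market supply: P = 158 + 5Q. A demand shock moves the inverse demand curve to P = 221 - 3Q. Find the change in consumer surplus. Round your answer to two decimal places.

-15.35

Initial equilibrium: Q_0 = 8.5, P_0 = 200.5; CS_0 = (1/2)(8.5)(25.5) = 108.375, PS_0 = (1/2)(8.5)(42.5) = 180.625.
New equilibrium: 221 - 3Q = 158 + 5Q gives Q_1 = 7.875, P_1 = 197.375; CS_1 = 93.0234, PS_1 = 155.0391.
Change in consumer surplus = 93.0234 - 108.375 = -15.3516.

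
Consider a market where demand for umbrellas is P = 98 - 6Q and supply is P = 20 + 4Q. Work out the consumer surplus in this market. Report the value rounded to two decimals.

Setting demand equal to supply, 78 = 10Q, so Q* = 7.8 and P* = 51.2.
The demand choke price is 98, so CS = (1/2)(Q*)(98 - P*) = (1/2)(7.8)(46.8) = 182.52.

182.52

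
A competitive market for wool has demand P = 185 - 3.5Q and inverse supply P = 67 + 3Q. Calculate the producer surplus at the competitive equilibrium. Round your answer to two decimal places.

494.34

Setting demand equal to supply, 118 = 6.5Q, so Q* = 18.1538 and P* = 121.4615.
The supply curve's price intercept is 67, so PS = (1/2)(Q*)(P* - 67) = (1/2)(18.1538)(54.4615) = 494.3432.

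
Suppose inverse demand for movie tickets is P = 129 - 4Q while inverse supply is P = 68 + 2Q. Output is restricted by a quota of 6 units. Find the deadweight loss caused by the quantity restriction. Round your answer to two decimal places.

52.08

Without the quota, 129 - 4Q = 68 + 2Q gives Q* = 10.1667.
At Q = 6 the demand price is 129 - 4(6) = 105 and the supply price is 68 + 2(6) = 80.
DWL = (1/2)(gap between curves at 6) x (Q* - 6) = (1/2)(25)(4.1667) = 52.0833.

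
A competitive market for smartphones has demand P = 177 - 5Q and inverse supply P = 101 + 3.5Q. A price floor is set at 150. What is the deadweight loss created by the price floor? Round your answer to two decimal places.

Without the control, 177 - 5Q = 101 + 3.5Q so Q* = 8.9412 and P* = 132.2941.
At P = 150, buyers demand (177 - 150)/5 = 5.4 while sellers would supply more, so the quantity traded is 5.4 at price 150.
At Q = 5.4 the demand price is 150 and the supply price is 119.9. Deadweight loss is the triangle between the curves from 5.4 to 8.9412: (1/2)(150 - 119.9)(8.9412 - 5.4) = 53.2947.

53.29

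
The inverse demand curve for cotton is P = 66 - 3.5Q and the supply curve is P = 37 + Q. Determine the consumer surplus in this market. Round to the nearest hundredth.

Set 66 - 3.5Q = 37 + Q, which gives 29 = 4.5Q, so Q* = 6.4444 and P* = 66 - 3.5(6.4444) = 43.4444.
CS is the area between the demand curve and P* from 0 to Q*: (1/2)(6.4444)(22.5556) = 72.679.

72.68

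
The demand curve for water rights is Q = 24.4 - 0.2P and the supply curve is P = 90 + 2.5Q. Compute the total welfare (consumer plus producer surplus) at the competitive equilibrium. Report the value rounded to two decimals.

68.27

Rewriting demand in inverse form: P = 122 - 5Q.
Equilibrium: 122 - 5Q = 90 + 2.5Q, so Q* = 4.2667 and P* = 100.6667.
Total surplus is the full triangle between the curves from 0 to Q*: (1/2)(4.2667)(122 - 90) = 68.2667.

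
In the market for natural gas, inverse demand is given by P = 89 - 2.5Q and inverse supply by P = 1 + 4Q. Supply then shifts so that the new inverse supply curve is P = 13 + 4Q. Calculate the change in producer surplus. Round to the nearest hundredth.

Initial equilibrium: Q_0 = 13.5385, P_0 = 55.1538; CS_0 = (1/2)(13.5385)(33.8462) = 229.1124, PS_0 = (1/2)(13.5385)(54.1538) = 366.5799.
New equilibrium: 89 - 2.5Q = 13 + 4Q gives Q_1 = 11.6923, P_1 = 59.7692; CS_1 = 170.8876, PS_1 = 273.4201.
Change in producer surplus = 273.4201 - 366.5799 = -93.1598.

-93.16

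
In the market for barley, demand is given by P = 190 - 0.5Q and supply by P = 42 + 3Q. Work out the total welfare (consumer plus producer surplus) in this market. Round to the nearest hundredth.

3129.14

Setting demand equal to supply, 148 = 3.5Q, so Q* = 42.2857 and P* = 168.8571.
CS = (1/2)(42.2857)(21.1429) = 447.0204 and PS = (1/2)(42.2857)(126.8571) = 2682.1224, so total surplus = 3129.1429.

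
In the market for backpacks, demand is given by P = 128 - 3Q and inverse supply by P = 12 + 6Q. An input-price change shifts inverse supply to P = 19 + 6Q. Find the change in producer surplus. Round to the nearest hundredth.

-58.33

Initial equilibrium: Q_0 = 12.8889, P_0 = 89.3333; CS_0 = (1/2)(12.8889)(38.6667) = 249.1852, PS_0 = (1/2)(12.8889)(77.3333) = 498.3704.
New equilibrium: 128 - 3Q = 19 + 6Q gives Q_1 = 12.1111, P_1 = 91.6667; CS_1 = 220.0185, PS_1 = 440.037.
Change in producer surplus = 440.037 - 498.3704 = -58.3333.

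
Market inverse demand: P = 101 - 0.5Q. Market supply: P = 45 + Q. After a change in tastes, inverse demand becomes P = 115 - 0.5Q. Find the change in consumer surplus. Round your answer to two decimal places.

196.00

Initial equilibrium: Q_0 = 37.3333, P_0 = 82.3333; CS_0 = (1/2)(37.3333)(18.6667) = 348.4444, PS_0 = (1/2)(37.3333)(37.3333) = 696.8889.
New equilibrium: 115 - 0.5Q = 45 + Q gives Q_1 = 46.6667, P_1 = 91.6667; CS_1 = 544.4444, PS_1 = 1088.8889.
Change in consumer surplus = 544.4444 - 348.4444 = 196.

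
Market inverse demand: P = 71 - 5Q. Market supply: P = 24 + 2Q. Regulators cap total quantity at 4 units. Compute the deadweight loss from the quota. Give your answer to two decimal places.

25.79

Unrestricted equilibrium: Q* = (71 - 24)/(5 + 2) = 6.7143.
At Q = 4 the demand price is 71 - 5(4) = 51 and the supply price is 24 + 2(4) = 32.
DWL = (1/2)(gap between curves at 4) x (Q* - 4) = (1/2)(19)(2.7143) = 25.7857.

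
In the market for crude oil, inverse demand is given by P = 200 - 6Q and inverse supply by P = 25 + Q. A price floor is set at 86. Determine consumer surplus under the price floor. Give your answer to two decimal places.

Free-market equilibrium: 200 - 6Q = 25 + Q gives Q* = 25, P* = 50.
At P = 86, buyers demand (200 - 86)/6 = 19 while sellers would supply more, so the quantity traded is 19 at price 86.
CS is the triangle under demand above 86: (1/2)(19)(200 - 86) = 1083.

1083.00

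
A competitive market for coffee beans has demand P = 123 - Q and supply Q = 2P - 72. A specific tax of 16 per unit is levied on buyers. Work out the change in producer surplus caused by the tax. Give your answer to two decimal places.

-280.89

Rewriting supply in inverse form: P = 36 + 0.5Q.
Pre-tax equilibrium: 123 - Q = 36 + 0.5Q gives Q* = 58, P* = 65.
A tax on buyers shifts demand down by 16: (123 - 16) - Q = 36 + 0.5Q, so Q_t = 47.3333. Buyers pay P_b = 75.6667; sellers receive P_s = P_b - 16 = 59.6667.
Producers lose the trapezoid between P_s and P* out to Q_t plus the triangle from Q_t to Q*: change in PS = 560.1111 - 841 = -280.8889.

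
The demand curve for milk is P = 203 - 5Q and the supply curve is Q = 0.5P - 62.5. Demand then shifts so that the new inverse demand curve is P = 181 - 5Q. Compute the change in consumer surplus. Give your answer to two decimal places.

-150.41

Rewriting supply in inverse form: P = 125 + 2Q.
Initial equilibrium: Q_0 = 11.1429, P_0 = 147.2857; CS_0 = (1/2)(11.1429)(55.7143) = 310.4082, PS_0 = (1/2)(11.1429)(22.2857) = 124.1633.
New equilibrium: 181 - 5Q = 125 + 2Q gives Q_1 = 8, P_1 = 141; CS_1 = 160, PS_1 = 64.
Change in consumer surplus = 160 - 310.4082 = -150.4082.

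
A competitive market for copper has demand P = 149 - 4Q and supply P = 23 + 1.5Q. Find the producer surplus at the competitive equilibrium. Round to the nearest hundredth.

Setting demand equal to supply, 126 = 5.5Q, so Q* = 22.9091 and P* = 57.3636.
The supply curve's price intercept is 23, so PS = (1/2)(Q*)(P* - 23) = (1/2)(22.9091)(34.3636) = 393.6198.

393.62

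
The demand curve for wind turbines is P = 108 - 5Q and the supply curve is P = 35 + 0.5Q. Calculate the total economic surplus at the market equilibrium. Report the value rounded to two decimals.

Setting demand equal to supply, 73 = 5.5Q, so Q* = 13.2727 and P* = 41.6364.
CS = (1/2)(13.2727)(66.3636) = 440.4132 and PS = (1/2)(13.2727)(6.6364) = 44.0413, so total surplus = 484.4545.

484.45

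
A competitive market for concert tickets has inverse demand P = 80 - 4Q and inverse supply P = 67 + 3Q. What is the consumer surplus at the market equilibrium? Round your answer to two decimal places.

Equilibrium: 80 - 4Q = 67 + 3Q, so Q* = 1.8571 and P* = 72.5714.
CS is the area between the demand curve and P* from 0 to Q*: (1/2)(1.8571)(7.4286) = 6.898.

6.90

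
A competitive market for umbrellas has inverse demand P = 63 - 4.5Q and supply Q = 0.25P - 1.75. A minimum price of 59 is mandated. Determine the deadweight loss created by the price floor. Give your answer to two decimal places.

Rewriting supply in inverse form: P = 7 + 4Q.
Free-market equilibrium: 63 - 4.5Q = 7 + 4Q gives Q* = 6.5882, P* = 33.3529.
At P = 59, buyers demand (63 - 59)/4.5 = 0.8889 while sellers would supply more, so the quantity traded is 0.8889 at price 59.
At Q = 0.8889 the demand price is 59 and the supply price is 10.5556. Deadweight loss is the triangle between the curves from 0.8889 to 6.5882: (1/2)(59 - 10.5556)(6.5882 - 0.8889) = 138.0508.

138.05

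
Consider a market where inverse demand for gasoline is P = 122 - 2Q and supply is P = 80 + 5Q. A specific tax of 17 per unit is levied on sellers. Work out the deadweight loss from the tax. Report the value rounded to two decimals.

20.64

Without the tax, 122 - 2Q = 80 + 5Q so Q* = 6 and P* = 110.
With the tax, sellers need 17 more per unit: 122 - 2Q = 80 + 5Q + 17, so Q_t = 3.5714. Buyers pay P_b = 114.8571; sellers receive P_s = P_b - 17 = 97.8571.
The welfare triangle lost has base Q* - Q_t = 2.4286 and height t = 17, so DWL = (1/2)(2.4286)(17) = 20.6429.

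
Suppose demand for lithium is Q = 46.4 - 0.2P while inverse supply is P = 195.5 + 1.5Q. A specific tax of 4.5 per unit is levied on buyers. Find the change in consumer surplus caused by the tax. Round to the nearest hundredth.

-18.24

Rewriting demand in inverse form: P = 232 - 5Q.
Without the tax, 232 - 5Q = 195.5 + 1.5Q so Q* = 5.6154 and P* = 203.9231.
A tax on buyers shifts demand down by 4.5: (232 - 4.5) - 5Q = 195.5 + 1.5Q, so Q_t = 4.9231. Buyers pay P_b = 207.3846; sellers receive P_s = P_b - 4.5 = 202.8846.
Consumers lose the trapezoid between P* and P_b out to Q_t plus the triangle from Q_t to Q*: change in CS = 60.5917 - 78.8314 = -18.2396.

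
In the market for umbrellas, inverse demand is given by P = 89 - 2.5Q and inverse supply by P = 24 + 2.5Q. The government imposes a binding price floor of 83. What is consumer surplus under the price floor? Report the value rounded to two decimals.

7.20

Free-market equilibrium: 89 - 2.5Q = 24 + 2.5Q gives Q* = 13, P* = 56.5.
At P = 83, buyers demand (89 - 83)/2.5 = 2.4 while sellers would supply more, so the quantity traded is 2.4 at price 83.
CS is the triangle under demand above 83: (1/2)(2.4)(89 - 83) = 7.2.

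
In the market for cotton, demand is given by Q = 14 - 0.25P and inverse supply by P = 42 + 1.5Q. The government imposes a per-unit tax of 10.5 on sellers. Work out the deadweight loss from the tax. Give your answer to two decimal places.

10.02

Rewriting demand in inverse form: P = 56 - 4Q.
Without the tax, 56 - 4Q = 42 + 1.5Q so Q* = 2.5455 and P* = 45.8182.
A tax on sellers shifts supply up by 10.5: 56 - 4Q = 42 + 1.5Q + 10.5, so Q_t = 0.6364. Buyers pay P_b = 53.4545; sellers receive P_s = P_b - 10.5 = 42.9545.
Deadweight loss is the triangle between the curves from Q_t to Q*: (1/2)(2.5455 - 0.6364)(10.5) = 10.0227.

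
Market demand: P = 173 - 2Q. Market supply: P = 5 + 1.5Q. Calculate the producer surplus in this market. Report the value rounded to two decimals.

Setting demand equal to supply, 168 = 3.5Q, so Q* = 48 and P* = 77.
The supply curve's price intercept is 5, so PS = (1/2)(Q*)(P* - 5) = (1/2)(48)(72) = 1728.

1728.00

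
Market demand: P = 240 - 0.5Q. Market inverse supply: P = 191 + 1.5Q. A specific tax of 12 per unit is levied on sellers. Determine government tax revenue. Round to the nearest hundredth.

222.00

Without the tax, 240 - 0.5Q = 191 + 1.5Q so Q* = 24.5 and P* = 227.75.
A tax on sellers shifts supply up by 12: 240 - 0.5Q = 191 + 1.5Q + 12, so Q_t = 18.5. Buyers pay P_b = 230.75; sellers receive P_s = P_b - 12 = 218.75.
Revenue is the tax times quantity traded: 12 x 18.5 = 222.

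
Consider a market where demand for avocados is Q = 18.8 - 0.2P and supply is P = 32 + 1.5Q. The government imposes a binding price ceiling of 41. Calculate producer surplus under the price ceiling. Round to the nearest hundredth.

27.00

Rewriting demand in inverse form: P = 94 - 5Q.
Without the control, 94 - 5Q = 32 + 1.5Q so Q* = 9.5385 and P* = 46.3077.
At the ceiling price 41, quantity supplied is (41 - 32)/1.5 = 6; supply is the short side, so Q = 6 trades at P = 41.
PS is the triangle above supply below 41: (1/2)(6)(41 - 32) = 27.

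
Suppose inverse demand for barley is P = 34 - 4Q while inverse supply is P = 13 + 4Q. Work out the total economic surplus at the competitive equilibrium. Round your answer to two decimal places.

Set 34 - 4Q = 13 + 4Q, which gives 21 = 8Q, so Q* = 2.625 and P* = 34 - 4(2.625) = 23.5.
Total surplus is the full triangle between the curves from 0 to Q*: (1/2)(2.625)(34 - 13) = 27.5625.

27.56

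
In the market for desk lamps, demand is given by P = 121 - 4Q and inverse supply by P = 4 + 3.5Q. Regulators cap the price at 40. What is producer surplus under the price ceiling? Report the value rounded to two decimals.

Without the control, 121 - 4Q = 4 + 3.5Q so Q* = 15.6 and P* = 58.6.
At P = 40, sellers supply (40 - 4)/3.5 = 10.2857 while buyers want more, so the quantity traded is 10.2857 at price 40.
PS is the triangle above supply below 40: (1/2)(10.2857)(40 - 4) = 185.1429.

185.14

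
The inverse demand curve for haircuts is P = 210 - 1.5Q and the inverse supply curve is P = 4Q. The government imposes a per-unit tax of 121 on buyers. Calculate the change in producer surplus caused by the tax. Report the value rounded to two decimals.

Pre-tax equilibrium: 210 - 1.5Q = 4Q gives Q* = 38.1818, P* = 152.7273.
A tax on buyers shifts demand down by 121: (210 - 121) - 1.5Q = 4Q, so Q_t = 16.1818. Buyers pay P_b = 185.7273; sellers receive P_s = P_b - 121 = 64.7273.
Producers lose the trapezoid between P_s and P* out to Q_t plus the triangle from Q_t to Q*: change in PS = 523.7025 - 2915.7025 = -2392.

-2392.00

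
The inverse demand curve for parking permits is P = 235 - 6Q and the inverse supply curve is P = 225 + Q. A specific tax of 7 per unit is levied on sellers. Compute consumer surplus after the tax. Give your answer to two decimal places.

Without the tax, 235 - 6Q = 225 + Q so Q* = 1.4286 and P* = 226.4286.
With the tax, sellers need 7 more per unit: 235 - 6Q = 225 + Q + 7, so Q_t = 0.4286. Buyers pay P_b = 232.4286; sellers receive P_s = P_b - 7 = 225.4286.
CS = (1/2)(Q_t)(235 - P_b) = (1/2)(0.4286)(2.5714) = 0.551.

0.55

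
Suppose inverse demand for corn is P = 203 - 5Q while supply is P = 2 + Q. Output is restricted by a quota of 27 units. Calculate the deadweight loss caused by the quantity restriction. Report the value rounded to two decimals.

Without the quota, 203 - 5Q = 2 + Q gives Q* = 33.5.
At Q = 27 the demand price is 203 - 5(27) = 68 and the supply price is 2 + (27) = 29.
DWL = (1/2)(gap between curves at 27) x (Q* - 27) = (1/2)(39)(6.5) = 126.75.

126.75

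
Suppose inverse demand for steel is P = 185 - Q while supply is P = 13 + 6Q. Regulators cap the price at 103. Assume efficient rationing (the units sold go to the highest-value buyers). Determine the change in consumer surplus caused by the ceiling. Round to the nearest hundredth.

815.62

Without the control, 185 - Q = 13 + 6Q so Q* = 24.5714 and P* = 160.4286.
At the ceiling price 103, quantity supplied is (103 - 13)/6 = 15; supply is the short side, so Q = 15 trades at P = 103.
CS goes from (1/2)(24.5714)(24.5714) = 301.8776 to 1117.5 (computed as (185 - 103)(15) - (1/2)(1)(15)^2), a change of 815.6224.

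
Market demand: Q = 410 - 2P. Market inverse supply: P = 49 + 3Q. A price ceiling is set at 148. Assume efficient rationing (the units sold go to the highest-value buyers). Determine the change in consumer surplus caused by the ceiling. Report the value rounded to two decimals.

Rewriting demand in inverse form: P = 205 - 0.5Q.
Without the control, 205 - 0.5Q = 49 + 3Q so Q* = 44.5714 and P* = 182.7143.
At the ceiling price 148, quantity supplied is (148 - 49)/3 = 33; supply is the short side, so Q = 33 trades at P = 148.
CS goes from (1/2)(44.5714)(22.2857) = 496.6531 to 1608.75 (computed as (205 - 148)(33) - (1/2)(0.5)(33)^2), a change of 1112.0969.

1112.10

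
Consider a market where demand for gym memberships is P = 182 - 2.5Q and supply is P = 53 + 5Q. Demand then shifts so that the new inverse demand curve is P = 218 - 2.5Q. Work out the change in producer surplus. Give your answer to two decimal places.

Initial equilibrium: Q_0 = 17.2, P_0 = 139; CS_0 = (1/2)(17.2)(43) = 369.8, PS_0 = (1/2)(17.2)(86) = 739.6.
New equilibrium: 218 - 2.5Q = 53 + 5Q gives Q_1 = 22, P_1 = 163; CS_1 = 605, PS_1 = 1210.
Change in producer surplus = 1210 - 739.6 = 470.4.

470.40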